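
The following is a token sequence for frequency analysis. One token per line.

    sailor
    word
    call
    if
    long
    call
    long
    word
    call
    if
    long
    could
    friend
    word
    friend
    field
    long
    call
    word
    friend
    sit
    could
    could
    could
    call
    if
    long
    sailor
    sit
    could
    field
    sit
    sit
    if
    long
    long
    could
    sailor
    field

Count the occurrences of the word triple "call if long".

3

Scanning the 37 overlapping trigram windows for "call if long":
  position 3–5: call if long
  position 9–11: call if long
  position 25–27: call if long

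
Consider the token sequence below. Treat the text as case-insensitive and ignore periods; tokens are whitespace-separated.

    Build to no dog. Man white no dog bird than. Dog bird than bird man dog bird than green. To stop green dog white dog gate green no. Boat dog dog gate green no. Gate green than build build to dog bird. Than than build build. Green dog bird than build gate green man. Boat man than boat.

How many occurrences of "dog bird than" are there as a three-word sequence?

5

Scanning the 56 overlapping trigram windows for "dog bird than":
  position 8–10: dog bird than
  position 11–13: dog bird than
  position 16–18: dog bird than
  position 41–43: dog bird than
  position 48–50: dog bird than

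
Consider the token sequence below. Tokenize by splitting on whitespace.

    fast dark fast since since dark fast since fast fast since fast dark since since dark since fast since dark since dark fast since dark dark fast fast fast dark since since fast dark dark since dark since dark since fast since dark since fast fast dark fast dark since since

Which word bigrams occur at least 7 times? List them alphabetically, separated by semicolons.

Bigram counts meeting the condition (at least 7 times):
  dark since: 9
  since dark: 8

dark since; since dark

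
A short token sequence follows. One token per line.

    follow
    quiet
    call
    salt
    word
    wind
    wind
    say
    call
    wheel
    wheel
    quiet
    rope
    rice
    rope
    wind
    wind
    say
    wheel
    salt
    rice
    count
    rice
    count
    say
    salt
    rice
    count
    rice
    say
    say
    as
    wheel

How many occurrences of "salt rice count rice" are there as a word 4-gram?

Scanning the 30 overlapping 4-gram windows for "salt rice count rice":
  position 20–23: salt rice count rice
  position 26–29: salt rice count rice

2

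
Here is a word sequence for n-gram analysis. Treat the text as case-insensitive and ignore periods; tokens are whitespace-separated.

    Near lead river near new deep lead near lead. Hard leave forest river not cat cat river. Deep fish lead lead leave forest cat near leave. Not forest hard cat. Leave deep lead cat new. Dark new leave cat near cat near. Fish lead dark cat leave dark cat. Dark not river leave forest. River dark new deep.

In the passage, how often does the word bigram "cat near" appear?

Scanning the 57 overlapping bigram windows for "cat near":
  position 24–25: cat near
  position 39–40: cat near
  position 41–42: cat near

3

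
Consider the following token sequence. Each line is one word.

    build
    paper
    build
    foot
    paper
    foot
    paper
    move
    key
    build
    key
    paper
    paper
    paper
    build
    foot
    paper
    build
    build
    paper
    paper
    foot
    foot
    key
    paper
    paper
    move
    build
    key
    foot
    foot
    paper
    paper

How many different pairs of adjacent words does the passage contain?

16

33 tokens → 32 bigram windows in total.
Repeated bigrams (each contributes count−1 duplicates):
  paper paper: 5
  foot paper: 4
  paper build: 3
  build foot: 2
  build key: 2
  build paper: 2
  foot foot: 2
  key paper: 2
  … (2 more repeated)
16 duplicate windows → 32 − 16 = 16 distinct.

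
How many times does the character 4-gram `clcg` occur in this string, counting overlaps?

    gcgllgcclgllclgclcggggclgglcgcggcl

Sliding a length-4 window over the 34 characters (31 positions):
  position 16–19: clcg

1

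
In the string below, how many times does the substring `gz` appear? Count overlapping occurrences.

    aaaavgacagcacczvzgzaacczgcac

Sliding a length-2 window over the 28 characters (27 positions):
  position 18–19: gz

1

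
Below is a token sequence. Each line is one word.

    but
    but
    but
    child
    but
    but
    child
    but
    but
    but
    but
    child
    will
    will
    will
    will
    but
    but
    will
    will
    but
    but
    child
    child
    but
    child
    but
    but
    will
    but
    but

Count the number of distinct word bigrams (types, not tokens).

8

31 tokens → 30 bigram windows in total.
Repeated bigrams (each contributes count−1 duplicates):
  but but: 10
  but child: 5
  child but: 4
  will will: 4
  will but: 3
  but will: 2
22 duplicate windows → 30 − 22 = 8 distinct.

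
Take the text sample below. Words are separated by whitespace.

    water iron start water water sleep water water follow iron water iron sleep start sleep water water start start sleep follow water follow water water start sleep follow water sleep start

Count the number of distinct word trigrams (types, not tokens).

31 tokens → 29 trigram windows in total.
Repeated trigrams (each contributes count−1 duplicates):
  sleep follow water: 2
  sleep water water: 2
  start sleep follow: 2
  water water start: 2
4 duplicate windows → 29 − 4 = 25 distinct.

25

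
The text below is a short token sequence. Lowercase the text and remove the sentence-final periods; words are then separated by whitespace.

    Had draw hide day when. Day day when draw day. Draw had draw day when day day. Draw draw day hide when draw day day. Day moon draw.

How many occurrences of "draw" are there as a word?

Scanning the 28 tokens for "draw":
  position 2: draw
  position 9: draw
  position 11: draw
  position 13: draw
  position 18: draw
  position 19: draw
  position 23: draw
  position 28: draw

8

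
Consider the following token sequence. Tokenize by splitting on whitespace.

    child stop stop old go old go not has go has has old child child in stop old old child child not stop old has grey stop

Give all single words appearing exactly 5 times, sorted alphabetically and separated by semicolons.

child; stop

Unigram counts meeting the condition (exactly 5 times):
  child: 5
  stop: 5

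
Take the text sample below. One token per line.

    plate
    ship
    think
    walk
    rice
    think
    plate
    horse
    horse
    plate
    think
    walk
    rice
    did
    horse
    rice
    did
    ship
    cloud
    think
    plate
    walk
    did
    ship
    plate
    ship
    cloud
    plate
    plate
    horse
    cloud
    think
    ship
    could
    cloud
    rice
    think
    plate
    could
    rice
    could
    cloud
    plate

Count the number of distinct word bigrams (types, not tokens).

29

43 tokens → 42 bigram windows in total.
Repeated bigrams (each contributes count−1 duplicates):
  think plate: 3
  cloud plate: 2
  cloud think: 2
  could cloud: 2
  did ship: 2
  plate horse: 2
  plate ship: 2
  rice did: 2
  … (4 more repeated)
13 duplicate windows → 42 − 13 = 29 distinct.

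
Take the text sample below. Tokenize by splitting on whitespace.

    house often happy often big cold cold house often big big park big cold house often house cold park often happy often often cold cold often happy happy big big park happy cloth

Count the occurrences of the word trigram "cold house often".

2

Scanning the 31 overlapping trigram windows for "cold house often":
  position 7–9: cold house often
  position 14–16: cold house often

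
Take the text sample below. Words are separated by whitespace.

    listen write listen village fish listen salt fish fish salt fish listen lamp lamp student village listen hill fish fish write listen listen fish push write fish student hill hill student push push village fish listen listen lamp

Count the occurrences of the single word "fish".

9

Scanning the 38 tokens for "fish":
  position 5: fish
  position 8: fish
  position 9: fish
  position 11: fish
  position 19: fish
  position 20: fish
  position 24: fish
  position 27: fish
  position 35: fish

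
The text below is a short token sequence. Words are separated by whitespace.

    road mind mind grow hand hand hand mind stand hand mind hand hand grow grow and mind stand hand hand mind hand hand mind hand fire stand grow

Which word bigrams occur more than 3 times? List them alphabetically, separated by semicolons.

Bigram counts meeting the condition (more than 3 times):
  hand hand: 5
  hand mind: 4

hand hand; hand mind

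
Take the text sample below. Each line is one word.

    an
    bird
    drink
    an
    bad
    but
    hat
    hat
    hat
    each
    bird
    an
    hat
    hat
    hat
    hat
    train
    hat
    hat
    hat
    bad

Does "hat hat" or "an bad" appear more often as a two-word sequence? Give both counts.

"hat hat" (7 vs 1)

"hat hat": 7 occurrences
"an bad": 1 occurrence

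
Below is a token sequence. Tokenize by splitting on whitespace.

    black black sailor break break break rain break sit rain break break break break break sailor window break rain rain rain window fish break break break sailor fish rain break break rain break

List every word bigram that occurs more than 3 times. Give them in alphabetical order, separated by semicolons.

break break; rain break

Bigram counts meeting the condition (more than 3 times):
  break break: 9
  rain break: 4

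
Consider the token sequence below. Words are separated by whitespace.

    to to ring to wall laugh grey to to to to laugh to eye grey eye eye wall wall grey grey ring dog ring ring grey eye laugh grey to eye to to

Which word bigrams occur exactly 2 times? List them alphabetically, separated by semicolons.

Bigram counts meeting the condition (exactly 2 times):
  grey eye: 2
  grey to: 2
  laugh grey: 2
  to eye: 2

grey eye; grey to; laugh grey; to eye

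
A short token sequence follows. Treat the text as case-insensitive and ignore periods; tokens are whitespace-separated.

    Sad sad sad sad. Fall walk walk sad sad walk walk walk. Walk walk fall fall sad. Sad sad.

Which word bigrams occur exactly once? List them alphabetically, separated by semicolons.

Bigram counts meeting the condition (exactly once):
  fall fall: 1
  fall sad: 1
  fall walk: 1
  sad fall: 1
  sad walk: 1
  walk fall: 1
  walk sad: 1

fall fall; fall sad; fall walk; sad fall; sad walk; walk fall; walk sad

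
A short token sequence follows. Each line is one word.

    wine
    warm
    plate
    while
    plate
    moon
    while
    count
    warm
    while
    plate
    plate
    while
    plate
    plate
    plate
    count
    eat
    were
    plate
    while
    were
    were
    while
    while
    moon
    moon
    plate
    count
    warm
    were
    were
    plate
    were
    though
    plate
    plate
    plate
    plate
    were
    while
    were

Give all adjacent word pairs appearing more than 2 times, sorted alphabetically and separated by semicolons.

plate plate; plate while; while plate

Bigram counts meeting the condition (more than 2 times):
  plate plate: 6
  plate while: 3
  while plate: 3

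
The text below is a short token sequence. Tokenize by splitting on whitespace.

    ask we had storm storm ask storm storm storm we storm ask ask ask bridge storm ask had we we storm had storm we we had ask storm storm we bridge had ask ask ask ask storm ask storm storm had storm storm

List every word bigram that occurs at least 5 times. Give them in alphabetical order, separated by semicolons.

Bigram counts meeting the condition (at least 5 times):
  ask ask: 5
  storm storm: 6

ask ask; storm storm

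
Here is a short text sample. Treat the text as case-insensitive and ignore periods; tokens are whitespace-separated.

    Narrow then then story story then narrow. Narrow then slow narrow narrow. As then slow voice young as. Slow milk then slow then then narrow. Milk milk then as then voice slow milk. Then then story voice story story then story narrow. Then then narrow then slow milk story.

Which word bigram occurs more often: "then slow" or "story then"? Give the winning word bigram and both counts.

"then slow" (4 vs 2)

"then slow": 4 occurrences
"story then": 2 occurrences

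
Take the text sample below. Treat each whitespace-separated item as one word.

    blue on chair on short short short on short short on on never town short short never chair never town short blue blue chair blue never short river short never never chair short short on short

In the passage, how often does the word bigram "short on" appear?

3

Scanning the 35 overlapping bigram windows for "short on":
  position 7–8: short on
  position 10–11: short on
  position 34–35: short on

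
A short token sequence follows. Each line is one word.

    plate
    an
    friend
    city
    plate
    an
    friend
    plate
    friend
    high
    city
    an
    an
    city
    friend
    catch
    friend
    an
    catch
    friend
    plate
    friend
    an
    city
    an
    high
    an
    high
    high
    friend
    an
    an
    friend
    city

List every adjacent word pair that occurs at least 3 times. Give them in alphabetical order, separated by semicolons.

an friend; friend an

Bigram counts meeting the condition (at least 3 times):
  an friend: 3
  friend an: 3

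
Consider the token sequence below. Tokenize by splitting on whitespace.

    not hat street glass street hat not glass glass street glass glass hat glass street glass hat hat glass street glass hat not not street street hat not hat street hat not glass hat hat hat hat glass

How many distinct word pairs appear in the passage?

38 tokens → 37 bigram windows in total.
Repeated bigrams (each contributes count−1 duplicates):
  glass hat: 4
  glass street: 4
  hat hat: 4
  hat not: 4
  street glass: 4
  hat glass: 3
  street hat: 3
  glass glass: 2
  … (3 more repeated)
23 duplicate windows → 37 − 23 = 14 distinct.

14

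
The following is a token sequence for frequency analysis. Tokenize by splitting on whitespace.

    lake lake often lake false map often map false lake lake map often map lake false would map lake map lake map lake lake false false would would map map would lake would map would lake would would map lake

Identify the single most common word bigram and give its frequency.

Bigram frequencies (highest first):
  map lake: 5
  would map: 4
  lake lake: 3
  lake false: 3
  lake map: 3
  map often: 2
  … (13 more, each ≤ 2)

"map lake", 5 times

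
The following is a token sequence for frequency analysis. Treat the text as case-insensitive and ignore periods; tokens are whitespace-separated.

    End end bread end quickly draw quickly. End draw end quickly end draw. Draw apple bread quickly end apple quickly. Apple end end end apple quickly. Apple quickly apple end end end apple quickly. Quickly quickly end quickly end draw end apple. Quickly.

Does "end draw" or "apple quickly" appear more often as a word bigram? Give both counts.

"apple quickly" (5 vs 3)

"end draw": 3 occurrences
"apple quickly": 5 occurrences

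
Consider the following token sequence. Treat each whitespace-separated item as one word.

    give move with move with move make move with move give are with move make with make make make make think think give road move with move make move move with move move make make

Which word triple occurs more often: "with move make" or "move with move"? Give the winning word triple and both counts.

"move with move" (5 vs 3)

"with move make": 3 occurrences
"move with move": 5 occurrences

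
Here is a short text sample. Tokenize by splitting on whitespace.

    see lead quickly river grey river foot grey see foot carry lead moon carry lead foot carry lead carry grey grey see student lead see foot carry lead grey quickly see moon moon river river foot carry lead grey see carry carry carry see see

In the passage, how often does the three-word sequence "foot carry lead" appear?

4

Scanning the 43 overlapping trigram windows for "foot carry lead":
  position 10–12: foot carry lead
  position 16–18: foot carry lead
  position 26–28: foot carry lead
  position 36–38: foot carry lead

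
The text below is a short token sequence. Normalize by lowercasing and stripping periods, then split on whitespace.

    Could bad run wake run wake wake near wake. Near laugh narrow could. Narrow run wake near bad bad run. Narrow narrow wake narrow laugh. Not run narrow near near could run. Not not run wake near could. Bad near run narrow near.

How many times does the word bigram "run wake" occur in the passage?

Scanning the 42 overlapping bigram windows for "run wake":
  position 3–4: run wake
  position 5–6: run wake
  position 15–16: run wake
  position 35–36: run wake

4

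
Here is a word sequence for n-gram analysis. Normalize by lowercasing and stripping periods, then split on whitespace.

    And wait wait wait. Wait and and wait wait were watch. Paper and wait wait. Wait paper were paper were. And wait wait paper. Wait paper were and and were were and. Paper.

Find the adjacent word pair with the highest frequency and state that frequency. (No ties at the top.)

"wait wait", 7 times

Bigram frequencies (highest first):
  wait wait: 7
  and wait: 4
  wait paper: 3
  paper were: 3
  were and: 3
  and and: 2
  … (10 more, each ≤ 1)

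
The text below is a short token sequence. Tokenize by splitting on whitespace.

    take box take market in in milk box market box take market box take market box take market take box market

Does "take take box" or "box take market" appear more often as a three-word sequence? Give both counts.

"box take market" (4 vs 0)

"take take box": 0 occurrences
"box take market": 4 occurrences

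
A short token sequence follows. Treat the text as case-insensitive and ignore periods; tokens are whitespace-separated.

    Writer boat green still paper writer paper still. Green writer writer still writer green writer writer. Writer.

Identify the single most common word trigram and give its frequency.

Trigram frequencies (highest first):
  green writer writer: 2
  writer boat green: 1
  boat green still: 1
  green still paper: 1
  still paper writer: 1
  paper writer paper: 1
  … (8 more, each ≤ 1)

"green writer writer", 2 times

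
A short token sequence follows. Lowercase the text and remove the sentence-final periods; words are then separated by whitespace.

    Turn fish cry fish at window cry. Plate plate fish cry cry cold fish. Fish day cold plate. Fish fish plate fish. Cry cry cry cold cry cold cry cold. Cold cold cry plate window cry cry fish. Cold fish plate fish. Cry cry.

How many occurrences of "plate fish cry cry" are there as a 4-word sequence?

Scanning the 41 overlapping 4-gram windows for "plate fish cry cry":
  position 9–12: plate fish cry cry
  position 21–24: plate fish cry cry
  position 41–44: plate fish cry cry

3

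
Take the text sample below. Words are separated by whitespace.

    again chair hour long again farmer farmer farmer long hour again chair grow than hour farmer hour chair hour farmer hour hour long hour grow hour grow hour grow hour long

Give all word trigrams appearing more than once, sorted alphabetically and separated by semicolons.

Trigram counts meeting the condition (more than once):
  grow hour grow: 2
  hour farmer hour: 2
  hour grow hour: 3

grow hour grow; hour farmer hour; hour grow hour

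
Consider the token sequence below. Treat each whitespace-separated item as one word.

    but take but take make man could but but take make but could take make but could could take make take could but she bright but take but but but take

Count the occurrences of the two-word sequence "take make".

4

Scanning the 30 overlapping bigram windows for "take make":
  position 4–5: take make
  position 10–11: take make
  position 14–15: take make
  position 19–20: take make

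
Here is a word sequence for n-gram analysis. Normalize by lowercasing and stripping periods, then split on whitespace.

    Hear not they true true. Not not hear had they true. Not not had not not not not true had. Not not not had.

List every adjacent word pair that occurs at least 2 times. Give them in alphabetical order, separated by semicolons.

Bigram counts meeting the condition (at least 2 times):
  had not: 2
  not had: 2
  not not: 7
  they true: 2
  true not: 2

had not; not had; not not; they true; true not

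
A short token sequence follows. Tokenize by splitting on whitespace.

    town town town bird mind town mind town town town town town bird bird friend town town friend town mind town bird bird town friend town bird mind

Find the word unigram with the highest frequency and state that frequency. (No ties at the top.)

Unigram frequencies (highest first):
  town: 15
  bird: 6
  mind: 4
  friend: 3

"town", 15 times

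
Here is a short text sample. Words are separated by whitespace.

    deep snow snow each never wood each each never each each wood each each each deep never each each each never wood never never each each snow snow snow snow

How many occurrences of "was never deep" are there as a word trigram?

0

Scanning the 28 overlapping trigram windows for "was never deep":
  (none found)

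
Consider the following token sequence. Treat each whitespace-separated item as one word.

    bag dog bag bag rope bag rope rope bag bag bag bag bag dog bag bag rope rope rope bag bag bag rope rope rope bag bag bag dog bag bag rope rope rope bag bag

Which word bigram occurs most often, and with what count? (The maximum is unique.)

Bigram frequencies (highest first):
  bag bag: 12
  rope rope: 7
  bag rope: 5
  rope bag: 5
  bag dog: 3
  dog bag: 3

"bag bag", 12 times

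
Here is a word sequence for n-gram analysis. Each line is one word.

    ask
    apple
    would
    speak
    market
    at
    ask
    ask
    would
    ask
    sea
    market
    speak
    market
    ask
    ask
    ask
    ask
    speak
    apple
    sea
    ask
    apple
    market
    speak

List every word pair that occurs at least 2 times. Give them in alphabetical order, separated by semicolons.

Bigram counts meeting the condition (at least 2 times):
  ask apple: 2
  ask ask: 4
  market speak: 2
  speak market: 2

ask apple; ask ask; market speak; speak market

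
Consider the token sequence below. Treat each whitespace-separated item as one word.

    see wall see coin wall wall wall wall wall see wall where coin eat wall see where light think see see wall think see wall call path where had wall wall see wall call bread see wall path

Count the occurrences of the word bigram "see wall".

6

Scanning the 37 overlapping bigram windows for "see wall":
  position 1–2: see wall
  position 10–11: see wall
  position 21–22: see wall
  position 24–25: see wall
  position 32–33: see wall
  position 36–37: see wall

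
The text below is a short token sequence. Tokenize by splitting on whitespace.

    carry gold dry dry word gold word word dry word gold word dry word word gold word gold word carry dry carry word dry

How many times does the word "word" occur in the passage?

Scanning the 24 tokens for "word":
  position 5: word
  position 7: word
  position 8: word
  position 10: word
  position 12: word
  position 14: word
  position 15: word
  position 17: word
  position 19: word
  position 23: word

10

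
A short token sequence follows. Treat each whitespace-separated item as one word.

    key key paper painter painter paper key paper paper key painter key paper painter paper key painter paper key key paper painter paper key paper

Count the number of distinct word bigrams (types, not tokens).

9

25 tokens → 24 bigram windows in total.
Repeated bigrams (each contributes count−1 duplicates):
  key paper: 5
  paper key: 5
  painter paper: 4
  paper painter: 3
  key key: 2
  key painter: 2
15 duplicate windows → 24 − 15 = 9 distinct.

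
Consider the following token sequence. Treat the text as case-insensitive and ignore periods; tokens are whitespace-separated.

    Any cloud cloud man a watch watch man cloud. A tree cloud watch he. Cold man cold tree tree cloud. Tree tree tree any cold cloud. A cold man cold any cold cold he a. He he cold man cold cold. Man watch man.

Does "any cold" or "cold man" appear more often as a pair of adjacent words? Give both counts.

"any cold": 2 occurrences
"cold man": 4 occurrences

"cold man" (4 vs 2)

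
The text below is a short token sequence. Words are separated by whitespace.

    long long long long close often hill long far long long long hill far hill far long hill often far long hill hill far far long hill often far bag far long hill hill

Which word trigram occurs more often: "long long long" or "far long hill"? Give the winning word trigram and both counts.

"long long long": 3 occurrences
"far long hill": 4 occurrences

"far long hill" (4 vs 3)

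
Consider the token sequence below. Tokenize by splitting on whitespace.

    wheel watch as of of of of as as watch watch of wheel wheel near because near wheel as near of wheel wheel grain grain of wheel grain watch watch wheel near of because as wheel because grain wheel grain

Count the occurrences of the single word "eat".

0

Scanning the 40 tokens for "eat":
  (none found)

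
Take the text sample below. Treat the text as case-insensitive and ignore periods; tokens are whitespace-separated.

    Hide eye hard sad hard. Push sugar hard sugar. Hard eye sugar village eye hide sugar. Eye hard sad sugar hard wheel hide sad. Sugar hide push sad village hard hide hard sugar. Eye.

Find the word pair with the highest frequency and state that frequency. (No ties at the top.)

Bigram frequencies (highest first):
  sugar hard: 3
  eye hard: 2
  hard sad: 2
  hard sugar: 2
  sugar eye: 2
  sad sugar: 2
  … (20 more, each ≤ 1)

"sugar hard", 3 times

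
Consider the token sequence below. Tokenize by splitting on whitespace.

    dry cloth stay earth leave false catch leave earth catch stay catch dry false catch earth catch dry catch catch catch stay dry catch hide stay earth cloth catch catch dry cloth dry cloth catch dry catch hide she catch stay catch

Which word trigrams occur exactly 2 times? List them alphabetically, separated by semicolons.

catch dry catch; catch stay catch; dry catch hide

Trigram counts meeting the condition (exactly 2 times):
  catch dry catch: 2
  catch stay catch: 2
  dry catch hide: 2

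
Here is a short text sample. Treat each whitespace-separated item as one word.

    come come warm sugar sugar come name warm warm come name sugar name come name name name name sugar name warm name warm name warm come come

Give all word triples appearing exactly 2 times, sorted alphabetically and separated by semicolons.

Trigram counts meeting the condition (exactly 2 times):
  name name name: 2
  name sugar name: 2
  name warm name: 2
  warm name warm: 2

name name name; name sugar name; name warm name; warm name warm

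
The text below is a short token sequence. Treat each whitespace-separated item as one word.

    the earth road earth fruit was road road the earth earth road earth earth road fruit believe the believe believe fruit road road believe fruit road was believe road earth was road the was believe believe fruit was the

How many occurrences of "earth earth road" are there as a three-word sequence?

Scanning the 37 overlapping trigram windows for "earth earth road":
  position 10–12: earth earth road
  position 13–15: earth earth road

2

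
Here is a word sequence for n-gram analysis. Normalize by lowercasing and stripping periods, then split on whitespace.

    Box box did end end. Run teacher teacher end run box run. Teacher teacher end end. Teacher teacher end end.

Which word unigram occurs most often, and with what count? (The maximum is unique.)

"end", 7 times

Unigram frequencies (highest first):
  end: 7
  teacher: 6
  box: 3
  run: 3
  did: 1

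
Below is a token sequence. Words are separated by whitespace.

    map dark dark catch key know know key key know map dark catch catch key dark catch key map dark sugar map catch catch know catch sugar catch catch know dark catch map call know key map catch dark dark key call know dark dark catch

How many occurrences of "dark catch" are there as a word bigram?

Scanning the 45 overlapping bigram windows for "dark catch":
  position 3–4: dark catch
  position 12–13: dark catch
  position 16–17: dark catch
  position 31–32: dark catch
  position 45–46: dark catch

5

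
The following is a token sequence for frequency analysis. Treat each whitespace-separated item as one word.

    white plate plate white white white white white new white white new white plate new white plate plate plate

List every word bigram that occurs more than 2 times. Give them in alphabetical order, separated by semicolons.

new white; plate plate; white plate; white white

Bigram counts meeting the condition (more than 2 times):
  new white: 3
  plate plate: 3
  white plate: 3
  white white: 5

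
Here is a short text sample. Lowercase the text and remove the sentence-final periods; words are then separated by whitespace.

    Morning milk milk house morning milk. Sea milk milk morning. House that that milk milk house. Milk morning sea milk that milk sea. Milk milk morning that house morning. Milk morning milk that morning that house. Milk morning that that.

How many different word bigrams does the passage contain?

17

40 tokens → 39 bigram windows in total.
Repeated bigrams (each contributes count−1 duplicates):
  milk morning: 5
  milk milk: 4
  morning milk: 4
  morning that: 3
  sea milk: 3
  house milk: 2
  house morning: 2
  milk house: 2
  … (5 more repeated)
22 duplicate windows → 39 − 22 = 17 distinct.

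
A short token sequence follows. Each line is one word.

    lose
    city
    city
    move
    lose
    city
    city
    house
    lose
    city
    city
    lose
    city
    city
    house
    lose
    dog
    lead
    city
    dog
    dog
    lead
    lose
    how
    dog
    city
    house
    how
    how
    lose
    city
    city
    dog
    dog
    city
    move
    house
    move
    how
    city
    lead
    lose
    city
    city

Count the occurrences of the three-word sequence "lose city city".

Scanning the 42 overlapping trigram windows for "lose city city":
  position 1–3: lose city city
  position 5–7: lose city city
  position 9–11: lose city city
  position 12–14: lose city city
  position 30–32: lose city city
  position 42–44: lose city city

6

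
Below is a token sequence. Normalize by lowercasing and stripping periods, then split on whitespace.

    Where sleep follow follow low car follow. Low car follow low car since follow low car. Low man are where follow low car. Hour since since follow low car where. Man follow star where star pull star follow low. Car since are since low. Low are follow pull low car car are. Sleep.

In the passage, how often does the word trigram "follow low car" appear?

7

Scanning the 51 overlapping trigram windows for "follow low car":
  position 4–6: follow low car
  position 7–9: follow low car
  position 10–12: follow low car
  position 14–16: follow low car
  position 21–23: follow low car
  position 27–29: follow low car
  position 38–40: follow low car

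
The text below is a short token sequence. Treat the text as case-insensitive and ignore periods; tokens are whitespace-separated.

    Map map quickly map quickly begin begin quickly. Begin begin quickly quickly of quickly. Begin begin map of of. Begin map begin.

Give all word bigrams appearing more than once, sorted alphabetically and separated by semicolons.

begin begin; begin map; begin quickly; map quickly; quickly begin

Bigram counts meeting the condition (more than once):
  begin begin: 3
  begin map: 2
  begin quickly: 2
  map quickly: 2
  quickly begin: 3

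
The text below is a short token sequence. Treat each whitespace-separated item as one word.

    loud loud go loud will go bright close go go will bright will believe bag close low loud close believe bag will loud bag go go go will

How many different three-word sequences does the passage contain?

28 tokens → 26 trigram windows in total.
Repeated trigrams (each contributes count−1 duplicates):
  go go will: 2
1 duplicate windows → 26 − 1 = 25 distinct.

25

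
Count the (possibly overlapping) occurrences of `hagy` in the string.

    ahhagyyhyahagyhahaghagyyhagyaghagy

Sliding a length-4 window over the 34 characters (31 positions):
  position 3–6: hagy
  position 11–14: hagy
  position 20–23: hagy
  position 25–28: hagy
  position 31–34: hagy

5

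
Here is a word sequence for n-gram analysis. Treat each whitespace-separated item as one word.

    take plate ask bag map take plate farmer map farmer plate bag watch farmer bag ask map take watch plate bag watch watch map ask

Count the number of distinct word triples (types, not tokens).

25 tokens → 23 trigram windows in total.
Repeated trigrams (each contributes count−1 duplicates):
  plate bag watch: 2
1 duplicate windows → 23 − 1 = 22 distinct.

22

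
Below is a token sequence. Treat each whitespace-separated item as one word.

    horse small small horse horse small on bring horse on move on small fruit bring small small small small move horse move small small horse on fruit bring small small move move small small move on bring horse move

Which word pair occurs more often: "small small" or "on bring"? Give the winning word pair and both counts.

"small small" (7 vs 2)

"small small": 7 occurrences
"on bring": 2 occurrences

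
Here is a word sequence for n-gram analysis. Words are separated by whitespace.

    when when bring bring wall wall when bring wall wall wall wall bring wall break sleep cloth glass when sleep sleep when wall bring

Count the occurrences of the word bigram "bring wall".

Scanning the 23 overlapping bigram windows for "bring wall":
  position 4–5: bring wall
  position 8–9: bring wall
  position 13–14: bring wall

3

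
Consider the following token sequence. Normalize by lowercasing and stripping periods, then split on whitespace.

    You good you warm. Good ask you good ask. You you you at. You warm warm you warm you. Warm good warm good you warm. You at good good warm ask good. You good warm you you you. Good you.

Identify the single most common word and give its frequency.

Unigram frequencies (highest first):
  you: 16
  good: 10
  warm: 9
  ask: 3
  at: 2

"you", 16 times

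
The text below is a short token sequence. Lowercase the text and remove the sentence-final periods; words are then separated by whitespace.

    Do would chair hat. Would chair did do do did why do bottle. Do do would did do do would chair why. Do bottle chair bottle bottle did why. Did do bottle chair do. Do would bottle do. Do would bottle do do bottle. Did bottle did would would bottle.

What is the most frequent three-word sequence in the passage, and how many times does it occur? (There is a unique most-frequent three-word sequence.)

"do do would", 4 times

Trigram frequencies (highest first):
  do do would: 4
  bottle do do: 3
  do would chair: 2
  did do do: 2
  why do bottle: 2
  do bottle chair: 2
  … (31 more, each ≤ 2)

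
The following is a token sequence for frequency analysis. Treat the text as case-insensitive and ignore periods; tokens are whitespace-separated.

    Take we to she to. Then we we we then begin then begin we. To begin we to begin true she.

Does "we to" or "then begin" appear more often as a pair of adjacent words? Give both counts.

"we to" (3 vs 2)

"we to": 3 occurrences
"then begin": 2 occurrences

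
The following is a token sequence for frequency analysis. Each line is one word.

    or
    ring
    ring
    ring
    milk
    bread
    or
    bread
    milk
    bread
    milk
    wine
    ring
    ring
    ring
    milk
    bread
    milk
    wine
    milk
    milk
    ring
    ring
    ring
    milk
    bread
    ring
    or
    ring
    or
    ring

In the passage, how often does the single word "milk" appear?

8

Scanning the 31 tokens for "milk":
  position 5: milk
  position 9: milk
  position 11: milk
  position 16: milk
  position 18: milk
  position 20: milk
  position 21: milk
  position 25: milk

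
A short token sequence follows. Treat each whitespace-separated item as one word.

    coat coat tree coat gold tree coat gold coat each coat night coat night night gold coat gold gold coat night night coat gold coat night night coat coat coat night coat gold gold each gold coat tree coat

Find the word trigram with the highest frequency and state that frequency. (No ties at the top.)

"coat night night", 3 times

Trigram frequencies (highest first):
  coat night night: 3
  coat tree coat: 2
  tree coat gold: 2
  coat gold coat: 2
  coat night coat: 2
  coat gold gold: 2
  … (21 more, each ≤ 2)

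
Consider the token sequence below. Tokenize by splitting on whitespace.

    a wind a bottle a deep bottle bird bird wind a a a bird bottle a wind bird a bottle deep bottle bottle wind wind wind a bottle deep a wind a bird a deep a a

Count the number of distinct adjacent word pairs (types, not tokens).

19

37 tokens → 36 bigram windows in total.
Repeated bigrams (each contributes count−1 duplicates):
  wind a: 4
  a a: 3
  a bottle: 3
  a wind: 3
  a bird: 2
  a deep: 2
  bird a: 2
  bottle a: 2
  … (4 more repeated)
17 duplicate windows → 36 − 17 = 19 distinct.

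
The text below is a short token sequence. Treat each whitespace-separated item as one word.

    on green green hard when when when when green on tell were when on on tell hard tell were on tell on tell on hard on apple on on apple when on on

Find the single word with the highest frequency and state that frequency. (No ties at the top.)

Unigram frequencies (highest first):
  on: 12
  when: 6
  tell: 5
  green: 3
  hard: 3
  were: 2
  … (1 more, each ≤ 2)

"on", 12 times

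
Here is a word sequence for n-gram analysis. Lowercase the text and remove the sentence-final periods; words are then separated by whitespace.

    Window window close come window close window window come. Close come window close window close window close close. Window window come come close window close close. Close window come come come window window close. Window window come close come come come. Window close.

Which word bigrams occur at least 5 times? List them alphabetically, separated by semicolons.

Bigram counts meeting the condition (at least 5 times):
  close window: 7
  come come: 5
  window close: 8
  window window: 5

close window; come come; window close; window window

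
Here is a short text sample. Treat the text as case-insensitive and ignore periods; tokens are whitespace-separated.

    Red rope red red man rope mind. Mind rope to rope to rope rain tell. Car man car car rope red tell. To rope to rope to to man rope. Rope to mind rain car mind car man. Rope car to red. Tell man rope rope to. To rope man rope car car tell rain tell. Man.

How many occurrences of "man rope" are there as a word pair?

5

Scanning the 56 overlapping bigram windows for "man rope":
  position 5–6: man rope
  position 29–30: man rope
  position 38–39: man rope
  position 44–45: man rope
  position 50–51: man rope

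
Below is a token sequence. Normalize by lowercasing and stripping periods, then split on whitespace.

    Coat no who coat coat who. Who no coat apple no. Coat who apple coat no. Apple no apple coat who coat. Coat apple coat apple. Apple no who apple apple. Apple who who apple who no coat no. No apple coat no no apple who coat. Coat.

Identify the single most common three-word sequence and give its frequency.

Trigram frequencies (highest first):
  who coat coat: 3
  who no coat: 2
  apple coat no: 2
  no apple coat: 2
  coat no no: 2
  no no apple: 2
  … (33 more, each ≤ 1)

"who coat coat", 3 times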